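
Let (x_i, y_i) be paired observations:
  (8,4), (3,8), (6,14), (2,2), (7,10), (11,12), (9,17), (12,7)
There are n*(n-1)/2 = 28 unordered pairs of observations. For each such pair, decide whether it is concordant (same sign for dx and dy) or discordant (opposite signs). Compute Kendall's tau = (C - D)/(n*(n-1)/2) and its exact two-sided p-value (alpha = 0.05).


Step 1: Enumerate the 28 unordered pairs (i,j) with i<j and classify each by sign(x_j-x_i) * sign(y_j-y_i).
  (1,2):dx=-5,dy=+4->D; (1,3):dx=-2,dy=+10->D; (1,4):dx=-6,dy=-2->C; (1,5):dx=-1,dy=+6->D
  (1,6):dx=+3,dy=+8->C; (1,7):dx=+1,dy=+13->C; (1,8):dx=+4,dy=+3->C; (2,3):dx=+3,dy=+6->C
  (2,4):dx=-1,dy=-6->C; (2,5):dx=+4,dy=+2->C; (2,6):dx=+8,dy=+4->C; (2,7):dx=+6,dy=+9->C
  (2,8):dx=+9,dy=-1->D; (3,4):dx=-4,dy=-12->C; (3,5):dx=+1,dy=-4->D; (3,6):dx=+5,dy=-2->D
  (3,7):dx=+3,dy=+3->C; (3,8):dx=+6,dy=-7->D; (4,5):dx=+5,dy=+8->C; (4,6):dx=+9,dy=+10->C
  (4,7):dx=+7,dy=+15->C; (4,8):dx=+10,dy=+5->C; (5,6):dx=+4,dy=+2->C; (5,7):dx=+2,dy=+7->C
  (5,8):dx=+5,dy=-3->D; (6,7):dx=-2,dy=+5->D; (6,8):dx=+1,dy=-5->D; (7,8):dx=+3,dy=-10->D
Step 2: C = 17, D = 11, total pairs = 28.
Step 3: tau = (C - D)/(n(n-1)/2) = (17 - 11)/28 = 0.214286.
Step 4: Exact two-sided p-value (enumerate n! = 40320 permutations of y under H0): p = 0.548413.
Step 5: alpha = 0.05. fail to reject H0.

tau_b = 0.2143 (C=17, D=11), p = 0.548413, fail to reject H0.


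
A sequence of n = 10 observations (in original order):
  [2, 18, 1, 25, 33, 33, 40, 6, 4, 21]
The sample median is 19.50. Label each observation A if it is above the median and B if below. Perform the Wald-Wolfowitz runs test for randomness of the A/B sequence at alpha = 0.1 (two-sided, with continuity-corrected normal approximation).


Step 1: Compute median = 19.50; label A = above, B = below.
Labels in order: BBBAAAABBA  (n_A = 5, n_B = 5)
Step 2: Count runs R = 4.
Step 3: Under H0 (random ordering), E[R] = 2*n_A*n_B/(n_A+n_B) + 1 = 2*5*5/10 + 1 = 6.0000.
        Var[R] = 2*n_A*n_B*(2*n_A*n_B - n_A - n_B) / ((n_A+n_B)^2 * (n_A+n_B-1)) = 2000/900 = 2.2222.
        SD[R] = 1.4907.
Step 4: Continuity-corrected z = (R + 0.5 - E[R]) / SD[R] = (4 + 0.5 - 6.0000) / 1.4907 = -1.0062.
Step 5: Two-sided p-value via normal approximation = 2*(1 - Phi(|z|)) = 0.314305.
Step 6: alpha = 0.1. fail to reject H0.

R = 4, z = -1.0062, p = 0.314305, fail to reject H0.


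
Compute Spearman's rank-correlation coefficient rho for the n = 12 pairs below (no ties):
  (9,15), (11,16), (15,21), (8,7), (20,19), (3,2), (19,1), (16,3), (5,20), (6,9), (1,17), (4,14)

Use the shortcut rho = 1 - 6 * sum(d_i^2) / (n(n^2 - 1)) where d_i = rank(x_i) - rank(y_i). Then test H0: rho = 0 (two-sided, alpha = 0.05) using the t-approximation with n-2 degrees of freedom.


Step 1: Rank x and y separately (midranks; no ties here).
rank(x): 9->7, 11->8, 15->9, 8->6, 20->12, 3->2, 19->11, 16->10, 5->4, 6->5, 1->1, 4->3
rank(y): 15->7, 16->8, 21->12, 7->4, 19->10, 2->2, 1->1, 3->3, 20->11, 9->5, 17->9, 14->6
Step 2: d_i = R_x(i) - R_y(i); compute d_i^2.
  (7-7)^2=0, (8-8)^2=0, (9-12)^2=9, (6-4)^2=4, (12-10)^2=4, (2-2)^2=0, (11-1)^2=100, (10-3)^2=49, (4-11)^2=49, (5-5)^2=0, (1-9)^2=64, (3-6)^2=9
sum(d^2) = 288.
Step 3: rho = 1 - 6*288 / (12*(12^2 - 1)) = 1 - 1728/1716 = -0.006993.
Step 4: Under H0, t = rho * sqrt((n-2)/(1-rho^2)) = -0.0221 ~ t(10).
Step 5: Two-sided p-value from the t-distribution with 10 df = 0.982792.
Step 6: alpha = 0.05. fail to reject H0.

rho = -0.0070, p = 0.982792, fail to reject H0 at alpha = 0.05.


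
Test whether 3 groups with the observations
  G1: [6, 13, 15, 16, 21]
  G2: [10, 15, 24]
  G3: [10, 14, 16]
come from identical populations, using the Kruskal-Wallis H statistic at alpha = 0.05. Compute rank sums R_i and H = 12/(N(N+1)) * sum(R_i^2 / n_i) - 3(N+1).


Step 1: Combine all N = 11 observations and assign midranks.
sorted (value, group, rank): (6,G1,1), (10,G2,2.5), (10,G3,2.5), (13,G1,4), (14,G3,5), (15,G1,6.5), (15,G2,6.5), (16,G1,8.5), (16,G3,8.5), (21,G1,10), (24,G2,11)
Step 2: Sum ranks within each group.
R_1 = 30 (n_1 = 5)
R_2 = 20 (n_2 = 3)
R_3 = 16 (n_3 = 3)
Step 3: H = 12/(N(N+1)) * sum(R_i^2/n_i) - 3(N+1)
     = 12/(11*12) * (30^2/5 + 20^2/3 + 16^2/3) - 3*12
     = 0.090909 * 398.667 - 36
     = 0.242424.
Step 4: Ties present; correction factor C = 1 - 18/(11^3 - 11) = 0.986364. Corrected H = 0.242424 / 0.986364 = 0.245776.
Step 5: Under H0, H ~ chi^2(2); p-value = 0.884363.
Step 6: alpha = 0.05. fail to reject H0.

H = 0.2458, df = 2, p = 0.884363, fail to reject H0.


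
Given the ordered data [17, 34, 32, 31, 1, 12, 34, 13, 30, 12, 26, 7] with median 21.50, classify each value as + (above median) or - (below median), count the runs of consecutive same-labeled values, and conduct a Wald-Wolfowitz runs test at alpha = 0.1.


Step 1: Compute median = 21.50; label A = above, B = below.
Labels in order: BAAABBABABAB  (n_A = 6, n_B = 6)
Step 2: Count runs R = 9.
Step 3: Under H0 (random ordering), E[R] = 2*n_A*n_B/(n_A+n_B) + 1 = 2*6*6/12 + 1 = 7.0000.
        Var[R] = 2*n_A*n_B*(2*n_A*n_B - n_A - n_B) / ((n_A+n_B)^2 * (n_A+n_B-1)) = 4320/1584 = 2.7273.
        SD[R] = 1.6514.
Step 4: Continuity-corrected z = (R - 0.5 - E[R]) / SD[R] = (9 - 0.5 - 7.0000) / 1.6514 = 0.9083.
Step 5: Two-sided p-value via normal approximation = 2*(1 - Phi(|z|)) = 0.363722.
Step 6: alpha = 0.1. fail to reject H0.

R = 9, z = 0.9083, p = 0.363722, fail to reject H0.


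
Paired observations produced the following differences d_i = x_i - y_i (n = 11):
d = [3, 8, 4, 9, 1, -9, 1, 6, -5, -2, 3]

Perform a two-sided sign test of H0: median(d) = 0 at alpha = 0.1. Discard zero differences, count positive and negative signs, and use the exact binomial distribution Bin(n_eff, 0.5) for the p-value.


Step 1: Discard zero differences. Original n = 11; n_eff = number of nonzero differences = 11.
Nonzero differences (with sign): +3, +8, +4, +9, +1, -9, +1, +6, -5, -2, +3
Step 2: Count signs: positive = 8, negative = 3.
Step 3: Under H0: P(positive) = 0.5, so the number of positives S ~ Bin(11, 0.5).
Step 4: Two-sided exact p-value = sum of Bin(11,0.5) probabilities at or below the observed probability = 0.226562.
Step 5: alpha = 0.1. fail to reject H0.

n_eff = 11, pos = 8, neg = 3, p = 0.226562, fail to reject H0.


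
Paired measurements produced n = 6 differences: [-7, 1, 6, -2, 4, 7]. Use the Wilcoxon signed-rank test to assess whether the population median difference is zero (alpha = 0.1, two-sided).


Step 1: Drop any zero differences (none here) and take |d_i|.
|d| = [7, 1, 6, 2, 4, 7]
Step 2: Midrank |d_i| (ties get averaged ranks).
ranks: |7|->5.5, |1|->1, |6|->4, |2|->2, |4|->3, |7|->5.5
Step 3: Attach original signs; sum ranks with positive sign and with negative sign.
W+ = 1 + 4 + 3 + 5.5 = 13.5
W- = 5.5 + 2 = 7.5
(Check: W+ + W- = 21 should equal n(n+1)/2 = 21.)
Step 4: Test statistic W = min(W+, W-) = 7.5.
Step 5: Ties in |d|, so use the tie-corrected normal approximation.
        E[W] = n(n+1)/4 = 6*7/4 = 10.5.
        Tie groups: |d|=7 (t=2); sum(t^3 - t) = 6.
        Var[W] = n(n+1)(2n+1)/24 - sum(t^3-t)/48 = 546/24 - 6/48 = 22.625.
        z = (W - E[W]) / sqrt(Var[W]) = (7.5 - 10.5) / 4.7566 = -0.6307.
        Two-sided p = 2*Phi(z) = 0.528233.
Step 6: alpha = 0.1. fail to reject H0.

W+ = 13.5, W- = 7.5, W = min = 7.5, p = 0.528233, fail to reject H0.


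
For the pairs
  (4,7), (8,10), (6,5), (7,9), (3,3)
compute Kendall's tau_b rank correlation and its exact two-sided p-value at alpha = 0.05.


Step 1: Enumerate the 10 unordered pairs (i,j) with i<j and classify each by sign(x_j-x_i) * sign(y_j-y_i).
  (1,2):dx=+4,dy=+3->C; (1,3):dx=+2,dy=-2->D; (1,4):dx=+3,dy=+2->C; (1,5):dx=-1,dy=-4->C
  (2,3):dx=-2,dy=-5->C; (2,4):dx=-1,dy=-1->C; (2,5):dx=-5,dy=-7->C; (3,4):dx=+1,dy=+4->C
  (3,5):dx=-3,dy=-2->C; (4,5):dx=-4,dy=-6->C
Step 2: C = 9, D = 1, total pairs = 10.
Step 3: tau = (C - D)/(n(n-1)/2) = (9 - 1)/10 = 0.800000.
Step 4: Exact two-sided p-value (enumerate n! = 120 permutations of y under H0): p = 0.083333.
Step 5: alpha = 0.05. fail to reject H0.

tau_b = 0.8000 (C=9, D=1), p = 0.083333, fail to reject H0.


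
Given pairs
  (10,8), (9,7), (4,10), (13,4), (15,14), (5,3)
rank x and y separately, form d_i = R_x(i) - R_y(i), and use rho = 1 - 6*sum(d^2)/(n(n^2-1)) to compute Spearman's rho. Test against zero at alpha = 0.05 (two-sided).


Step 1: Rank x and y separately (midranks; no ties here).
rank(x): 10->4, 9->3, 4->1, 13->5, 15->6, 5->2
rank(y): 8->4, 7->3, 10->5, 4->2, 14->6, 3->1
Step 2: d_i = R_x(i) - R_y(i); compute d_i^2.
  (4-4)^2=0, (3-3)^2=0, (1-5)^2=16, (5-2)^2=9, (6-6)^2=0, (2-1)^2=1
sum(d^2) = 26.
Step 3: rho = 1 - 6*26 / (6*(6^2 - 1)) = 1 - 156/210 = 0.257143.
Step 4: Under H0, t = rho * sqrt((n-2)/(1-rho^2)) = 0.5322 ~ t(4).
Step 5: Two-sided p-value from the t-distribution with 4 df = 0.622787.
Step 6: alpha = 0.05. fail to reject H0.

rho = 0.2571, p = 0.622787, fail to reject H0 at alpha = 0.05.


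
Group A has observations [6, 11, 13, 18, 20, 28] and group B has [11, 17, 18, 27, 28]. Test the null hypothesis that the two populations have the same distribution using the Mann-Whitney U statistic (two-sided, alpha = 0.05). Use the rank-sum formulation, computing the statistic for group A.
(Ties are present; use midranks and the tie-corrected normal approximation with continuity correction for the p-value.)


Step 1: Combine and sort all 11 observations; assign midranks.
sorted (value, group): (6,X), (11,X), (11,Y), (13,X), (17,Y), (18,X), (18,Y), (20,X), (27,Y), (28,X), (28,Y)
ranks: 6->1, 11->2.5, 11->2.5, 13->4, 17->5, 18->6.5, 18->6.5, 20->8, 27->9, 28->10.5, 28->10.5
Step 2: Rank sum for X: R1 = 1 + 2.5 + 4 + 6.5 + 8 + 10.5 = 32.5.
Step 3: U_X = R1 - n1(n1+1)/2 = 32.5 - 6*7/2 = 32.5 - 21 = 11.5.
       U_Y = n1*n2 - U_X = 30 - 11.5 = 18.5.
Step 4: Ties are present, so use the tie-corrected normal approximation (with continuity correction) for the p-value.
Step 5: p-value = 0.581294; compare to alpha = 0.05. fail to reject H0.

U_X = 11.5, p = 0.581294, fail to reject H0 at alpha = 0.05.


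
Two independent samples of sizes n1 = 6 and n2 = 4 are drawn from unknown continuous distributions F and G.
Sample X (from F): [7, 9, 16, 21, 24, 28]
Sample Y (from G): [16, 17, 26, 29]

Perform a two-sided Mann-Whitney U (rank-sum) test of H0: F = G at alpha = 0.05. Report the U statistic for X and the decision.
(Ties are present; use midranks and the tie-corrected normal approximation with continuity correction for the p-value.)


Step 1: Combine and sort all 10 observations; assign midranks.
sorted (value, group): (7,X), (9,X), (16,X), (16,Y), (17,Y), (21,X), (24,X), (26,Y), (28,X), (29,Y)
ranks: 7->1, 9->2, 16->3.5, 16->3.5, 17->5, 21->6, 24->7, 26->8, 28->9, 29->10
Step 2: Rank sum for X: R1 = 1 + 2 + 3.5 + 6 + 7 + 9 = 28.5.
Step 3: U_X = R1 - n1(n1+1)/2 = 28.5 - 6*7/2 = 28.5 - 21 = 7.5.
       U_Y = n1*n2 - U_X = 24 - 7.5 = 16.5.
Step 4: Ties are present, so use the tie-corrected normal approximation (with continuity correction) for the p-value.
Step 5: p-value = 0.392330; compare to alpha = 0.05. fail to reject H0.

U_X = 7.5, p = 0.392330, fail to reject H0 at alpha = 0.05.


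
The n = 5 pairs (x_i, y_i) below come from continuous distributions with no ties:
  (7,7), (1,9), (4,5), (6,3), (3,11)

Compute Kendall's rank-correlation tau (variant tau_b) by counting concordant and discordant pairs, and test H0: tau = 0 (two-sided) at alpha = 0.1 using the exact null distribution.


Step 1: Enumerate the 10 unordered pairs (i,j) with i<j and classify each by sign(x_j-x_i) * sign(y_j-y_i).
  (1,2):dx=-6,dy=+2->D; (1,3):dx=-3,dy=-2->C; (1,4):dx=-1,dy=-4->C; (1,5):dx=-4,dy=+4->D
  (2,3):dx=+3,dy=-4->D; (2,4):dx=+5,dy=-6->D; (2,5):dx=+2,dy=+2->C; (3,4):dx=+2,dy=-2->D
  (3,5):dx=-1,dy=+6->D; (4,5):dx=-3,dy=+8->D
Step 2: C = 3, D = 7, total pairs = 10.
Step 3: tau = (C - D)/(n(n-1)/2) = (3 - 7)/10 = -0.400000.
Step 4: Exact two-sided p-value (enumerate n! = 120 permutations of y under H0): p = 0.483333.
Step 5: alpha = 0.1. fail to reject H0.

tau_b = -0.4000 (C=3, D=7), p = 0.483333, fail to reject H0.


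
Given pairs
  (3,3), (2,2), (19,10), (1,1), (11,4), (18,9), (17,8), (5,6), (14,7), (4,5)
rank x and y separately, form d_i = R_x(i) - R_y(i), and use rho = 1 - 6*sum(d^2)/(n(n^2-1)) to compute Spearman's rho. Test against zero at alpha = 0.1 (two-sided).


Step 1: Rank x and y separately (midranks; no ties here).
rank(x): 3->3, 2->2, 19->10, 1->1, 11->6, 18->9, 17->8, 5->5, 14->7, 4->4
rank(y): 3->3, 2->2, 10->10, 1->1, 4->4, 9->9, 8->8, 6->6, 7->7, 5->5
Step 2: d_i = R_x(i) - R_y(i); compute d_i^2.
  (3-3)^2=0, (2-2)^2=0, (10-10)^2=0, (1-1)^2=0, (6-4)^2=4, (9-9)^2=0, (8-8)^2=0, (5-6)^2=1, (7-7)^2=0, (4-5)^2=1
sum(d^2) = 6.
Step 3: rho = 1 - 6*6 / (10*(10^2 - 1)) = 1 - 36/990 = 0.963636.
Step 4: Under H0, t = rho * sqrt((n-2)/(1-rho^2)) = 10.1999 ~ t(8).
Step 5: Two-sided p-value from the t-distribution with 8 df = 0.000007.
Step 6: alpha = 0.1. reject H0.

rho = 0.9636, p = 0.000007, reject H0 at alpha = 0.1.


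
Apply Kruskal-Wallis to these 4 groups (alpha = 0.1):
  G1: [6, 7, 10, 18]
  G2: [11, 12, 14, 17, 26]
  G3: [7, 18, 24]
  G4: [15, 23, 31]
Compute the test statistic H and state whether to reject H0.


Step 1: Combine all N = 15 observations and assign midranks.
sorted (value, group, rank): (6,G1,1), (7,G1,2.5), (7,G3,2.5), (10,G1,4), (11,G2,5), (12,G2,6), (14,G2,7), (15,G4,8), (17,G2,9), (18,G1,10.5), (18,G3,10.5), (23,G4,12), (24,G3,13), (26,G2,14), (31,G4,15)
Step 2: Sum ranks within each group.
R_1 = 18 (n_1 = 4)
R_2 = 41 (n_2 = 5)
R_3 = 26 (n_3 = 3)
R_4 = 35 (n_4 = 3)
Step 3: H = 12/(N(N+1)) * sum(R_i^2/n_i) - 3(N+1)
     = 12/(15*16) * (18^2/4 + 41^2/5 + 26^2/3 + 35^2/3) - 3*16
     = 0.050000 * 1050.87 - 48
     = 4.543333.
Step 4: Ties present; correction factor C = 1 - 12/(15^3 - 15) = 0.996429. Corrected H = 4.543333 / 0.996429 = 4.559618.
Step 5: Under H0, H ~ chi^2(3); p-value = 0.207034.
Step 6: alpha = 0.1. fail to reject H0.

H = 4.5596, df = 3, p = 0.207034, fail to reject H0.


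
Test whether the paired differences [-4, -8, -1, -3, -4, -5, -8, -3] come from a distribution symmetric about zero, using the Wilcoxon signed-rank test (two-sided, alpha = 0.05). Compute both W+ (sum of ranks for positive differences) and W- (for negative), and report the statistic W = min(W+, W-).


Step 1: Drop any zero differences (none here) and take |d_i|.
|d| = [4, 8, 1, 3, 4, 5, 8, 3]
Step 2: Midrank |d_i| (ties get averaged ranks).
ranks: |4|->4.5, |8|->7.5, |1|->1, |3|->2.5, |4|->4.5, |5|->6, |8|->7.5, |3|->2.5
Step 3: Attach original signs; sum ranks with positive sign and with negative sign.
W+ = 0 = 0
W- = 4.5 + 7.5 + 1 + 2.5 + 4.5 + 6 + 7.5 + 2.5 = 36
(Check: W+ + W- = 36 should equal n(n+1)/2 = 36.)
Step 4: Test statistic W = min(W+, W-) = 0.
Step 5: Ties in |d|, so use the tie-corrected normal approximation.
        E[W] = n(n+1)/4 = 8*9/4 = 18.
        Tie groups: |d|=3 (t=2), |d|=4 (t=2), |d|=8 (t=2); sum(t^3 - t) = 18.
        Var[W] = n(n+1)(2n+1)/24 - sum(t^3-t)/48 = 1224/24 - 18/48 = 50.625.
        z = (W - E[W]) / sqrt(Var[W]) = (0 - 18) / 7.1151 = -2.5298.
        Two-sided p = 2*Phi(z) = 0.011412.
Step 6: alpha = 0.05. reject H0.

W+ = 0, W- = 36, W = min = 0, p = 0.011412, reject H0.


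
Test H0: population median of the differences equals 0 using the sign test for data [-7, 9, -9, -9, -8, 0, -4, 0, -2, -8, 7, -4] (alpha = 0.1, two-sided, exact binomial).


Step 1: Discard zero differences. Original n = 12; n_eff = number of nonzero differences = 10.
Nonzero differences (with sign): -7, +9, -9, -9, -8, -4, -2, -8, +7, -4
Step 2: Count signs: positive = 2, negative = 8.
Step 3: Under H0: P(positive) = 0.5, so the number of positives S ~ Bin(10, 0.5).
Step 4: Two-sided exact p-value = sum of Bin(10,0.5) probabilities at or below the observed probability = 0.109375.
Step 5: alpha = 0.1. fail to reject H0.

n_eff = 10, pos = 2, neg = 8, p = 0.109375, fail to reject H0.


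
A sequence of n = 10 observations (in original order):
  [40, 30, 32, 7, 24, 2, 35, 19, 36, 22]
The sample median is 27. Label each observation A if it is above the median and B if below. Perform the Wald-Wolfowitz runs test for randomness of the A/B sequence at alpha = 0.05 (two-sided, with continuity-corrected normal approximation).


Step 1: Compute median = 27; label A = above, B = below.
Labels in order: AAABBBABAB  (n_A = 5, n_B = 5)
Step 2: Count runs R = 6.
Step 3: Under H0 (random ordering), E[R] = 2*n_A*n_B/(n_A+n_B) + 1 = 2*5*5/10 + 1 = 6.0000.
        Var[R] = 2*n_A*n_B*(2*n_A*n_B - n_A - n_B) / ((n_A+n_B)^2 * (n_A+n_B-1)) = 2000/900 = 2.2222.
        SD[R] = 1.4907.
Step 4: R = E[R], so z = 0 with no continuity correction.
Step 5: Two-sided p-value via normal approximation = 2*(1 - Phi(|z|)) = 1.000000.
Step 6: alpha = 0.05. fail to reject H0.

R = 6, z = 0.0000, p = 1.000000, fail to reject H0.


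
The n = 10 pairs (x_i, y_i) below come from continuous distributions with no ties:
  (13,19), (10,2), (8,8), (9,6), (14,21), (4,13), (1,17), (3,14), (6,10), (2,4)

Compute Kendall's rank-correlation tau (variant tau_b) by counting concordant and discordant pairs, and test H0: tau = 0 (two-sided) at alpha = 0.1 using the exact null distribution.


Step 1: Enumerate the 45 unordered pairs (i,j) with i<j and classify each by sign(x_j-x_i) * sign(y_j-y_i).
  (1,2):dx=-3,dy=-17->C; (1,3):dx=-5,dy=-11->C; (1,4):dx=-4,dy=-13->C; (1,5):dx=+1,dy=+2->C
  (1,6):dx=-9,dy=-6->C; (1,7):dx=-12,dy=-2->C; (1,8):dx=-10,dy=-5->C; (1,9):dx=-7,dy=-9->C
  (1,10):dx=-11,dy=-15->C; (2,3):dx=-2,dy=+6->D; (2,4):dx=-1,dy=+4->D; (2,5):dx=+4,dy=+19->C
  (2,6):dx=-6,dy=+11->D; (2,7):dx=-9,dy=+15->D; (2,8):dx=-7,dy=+12->D; (2,9):dx=-4,dy=+8->D
  (2,10):dx=-8,dy=+2->D; (3,4):dx=+1,dy=-2->D; (3,5):dx=+6,dy=+13->C; (3,6):dx=-4,dy=+5->D
  (3,7):dx=-7,dy=+9->D; (3,8):dx=-5,dy=+6->D; (3,9):dx=-2,dy=+2->D; (3,10):dx=-6,dy=-4->C
  (4,5):dx=+5,dy=+15->C; (4,6):dx=-5,dy=+7->D; (4,7):dx=-8,dy=+11->D; (4,8):dx=-6,dy=+8->D
  (4,9):dx=-3,dy=+4->D; (4,10):dx=-7,dy=-2->C; (5,6):dx=-10,dy=-8->C; (5,7):dx=-13,dy=-4->C
  (5,8):dx=-11,dy=-7->C; (5,9):dx=-8,dy=-11->C; (5,10):dx=-12,dy=-17->C; (6,7):dx=-3,dy=+4->D
  (6,8):dx=-1,dy=+1->D; (6,9):dx=+2,dy=-3->D; (6,10):dx=-2,dy=-9->C; (7,8):dx=+2,dy=-3->D
  (7,9):dx=+5,dy=-7->D; (7,10):dx=+1,dy=-13->D; (8,9):dx=+3,dy=-4->D; (8,10):dx=-1,dy=-10->C
  (9,10):dx=-4,dy=-6->C
Step 2: C = 22, D = 23, total pairs = 45.
Step 3: tau = (C - D)/(n(n-1)/2) = (22 - 23)/45 = -0.022222.
Step 4: Exact two-sided p-value (enumerate n! = 3628800 permutations of y under H0): p = 1.000000.
Step 5: alpha = 0.1. fail to reject H0.

tau_b = -0.0222 (C=22, D=23), p = 1.000000, fail to reject H0.


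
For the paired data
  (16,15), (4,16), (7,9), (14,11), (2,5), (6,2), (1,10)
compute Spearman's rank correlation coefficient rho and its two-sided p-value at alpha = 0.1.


Step 1: Rank x and y separately (midranks; no ties here).
rank(x): 16->7, 4->3, 7->5, 14->6, 2->2, 6->4, 1->1
rank(y): 15->6, 16->7, 9->3, 11->5, 5->2, 2->1, 10->4
Step 2: d_i = R_x(i) - R_y(i); compute d_i^2.
  (7-6)^2=1, (3-7)^2=16, (5-3)^2=4, (6-5)^2=1, (2-2)^2=0, (4-1)^2=9, (1-4)^2=9
sum(d^2) = 40.
Step 3: rho = 1 - 6*40 / (7*(7^2 - 1)) = 1 - 240/336 = 0.285714.
Step 4: Under H0, t = rho * sqrt((n-2)/(1-rho^2)) = 0.6667 ~ t(5).
Step 5: Two-sided p-value from the t-distribution with 5 df = 0.534509.
Step 6: alpha = 0.1. fail to reject H0.

rho = 0.2857, p = 0.534509, fail to reject H0 at alpha = 0.1.


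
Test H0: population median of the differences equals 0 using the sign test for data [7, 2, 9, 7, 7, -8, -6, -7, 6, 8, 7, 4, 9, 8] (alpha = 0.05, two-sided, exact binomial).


Step 1: Discard zero differences. Original n = 14; n_eff = number of nonzero differences = 14.
Nonzero differences (with sign): +7, +2, +9, +7, +7, -8, -6, -7, +6, +8, +7, +4, +9, +8
Step 2: Count signs: positive = 11, negative = 3.
Step 3: Under H0: P(positive) = 0.5, so the number of positives S ~ Bin(14, 0.5).
Step 4: Two-sided exact p-value = sum of Bin(14,0.5) probabilities at or below the observed probability = 0.057373.
Step 5: alpha = 0.05. fail to reject H0.

n_eff = 14, pos = 11, neg = 3, p = 0.057373, fail to reject H0.


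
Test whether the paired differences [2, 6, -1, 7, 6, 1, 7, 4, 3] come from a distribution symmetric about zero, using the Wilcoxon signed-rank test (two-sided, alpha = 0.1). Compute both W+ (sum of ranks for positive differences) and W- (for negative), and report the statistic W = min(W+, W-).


Step 1: Drop any zero differences (none here) and take |d_i|.
|d| = [2, 6, 1, 7, 6, 1, 7, 4, 3]
Step 2: Midrank |d_i| (ties get averaged ranks).
ranks: |2|->3, |6|->6.5, |1|->1.5, |7|->8.5, |6|->6.5, |1|->1.5, |7|->8.5, |4|->5, |3|->4
Step 3: Attach original signs; sum ranks with positive sign and with negative sign.
W+ = 3 + 6.5 + 8.5 + 6.5 + 1.5 + 8.5 + 5 + 4 = 43.5
W- = 1.5 = 1.5
(Check: W+ + W- = 45 should equal n(n+1)/2 = 45.)
Step 4: Test statistic W = min(W+, W-) = 1.5.
Step 5: Ties in |d|, so use the tie-corrected normal approximation.
        E[W] = n(n+1)/4 = 9*10/4 = 22.5.
        Tie groups: |d|=1 (t=2), |d|=6 (t=2), |d|=7 (t=2); sum(t^3 - t) = 18.
        Var[W] = n(n+1)(2n+1)/24 - sum(t^3-t)/48 = 1710/24 - 18/48 = 70.875.
        z = (W - E[W]) / sqrt(Var[W]) = (1.5 - 22.5) / 8.4187 = -2.4944.
        Two-sided p = 2*Phi(z) = 0.012616.
Step 6: alpha = 0.1. reject H0.

W+ = 43.5, W- = 1.5, W = min = 1.5, p = 0.012616, reject H0.


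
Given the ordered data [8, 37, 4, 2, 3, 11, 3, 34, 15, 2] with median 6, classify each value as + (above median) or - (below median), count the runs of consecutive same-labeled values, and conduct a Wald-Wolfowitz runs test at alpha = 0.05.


Step 1: Compute median = 6; label A = above, B = below.
Labels in order: AABBBABAAB  (n_A = 5, n_B = 5)
Step 2: Count runs R = 6.
Step 3: Under H0 (random ordering), E[R] = 2*n_A*n_B/(n_A+n_B) + 1 = 2*5*5/10 + 1 = 6.0000.
        Var[R] = 2*n_A*n_B*(2*n_A*n_B - n_A - n_B) / ((n_A+n_B)^2 * (n_A+n_B-1)) = 2000/900 = 2.2222.
        SD[R] = 1.4907.
Step 4: R = E[R], so z = 0 with no continuity correction.
Step 5: Two-sided p-value via normal approximation = 2*(1 - Phi(|z|)) = 1.000000.
Step 6: alpha = 0.05. fail to reject H0.

R = 6, z = 0.0000, p = 1.000000, fail to reject H0.


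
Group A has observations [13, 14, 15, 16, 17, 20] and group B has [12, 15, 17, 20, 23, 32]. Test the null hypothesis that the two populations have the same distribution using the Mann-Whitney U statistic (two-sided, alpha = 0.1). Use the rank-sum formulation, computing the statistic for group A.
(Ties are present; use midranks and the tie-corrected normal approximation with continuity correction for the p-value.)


Step 1: Combine and sort all 12 observations; assign midranks.
sorted (value, group): (12,Y), (13,X), (14,X), (15,X), (15,Y), (16,X), (17,X), (17,Y), (20,X), (20,Y), (23,Y), (32,Y)
ranks: 12->1, 13->2, 14->3, 15->4.5, 15->4.5, 16->6, 17->7.5, 17->7.5, 20->9.5, 20->9.5, 23->11, 32->12
Step 2: Rank sum for X: R1 = 2 + 3 + 4.5 + 6 + 7.5 + 9.5 = 32.5.
Step 3: U_X = R1 - n1(n1+1)/2 = 32.5 - 6*7/2 = 32.5 - 21 = 11.5.
       U_Y = n1*n2 - U_X = 36 - 11.5 = 24.5.
Step 4: Ties are present, so use the tie-corrected normal approximation (with continuity correction) for the p-value.
Step 5: p-value = 0.334120; compare to alpha = 0.1. fail to reject H0.

U_X = 11.5, p = 0.334120, fail to reject H0 at alpha = 0.1.


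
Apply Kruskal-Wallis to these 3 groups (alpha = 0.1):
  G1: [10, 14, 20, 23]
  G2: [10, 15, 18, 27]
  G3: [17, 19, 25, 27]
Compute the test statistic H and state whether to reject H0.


Step 1: Combine all N = 12 observations and assign midranks.
sorted (value, group, rank): (10,G1,1.5), (10,G2,1.5), (14,G1,3), (15,G2,4), (17,G3,5), (18,G2,6), (19,G3,7), (20,G1,8), (23,G1,9), (25,G3,10), (27,G2,11.5), (27,G3,11.5)
Step 2: Sum ranks within each group.
R_1 = 21.5 (n_1 = 4)
R_2 = 23 (n_2 = 4)
R_3 = 33.5 (n_3 = 4)
Step 3: H = 12/(N(N+1)) * sum(R_i^2/n_i) - 3(N+1)
     = 12/(12*13) * (21.5^2/4 + 23^2/4 + 33.5^2/4) - 3*13
     = 0.076923 * 528.375 - 39
     = 1.644231.
Step 4: Ties present; correction factor C = 1 - 12/(12^3 - 12) = 0.993007. Corrected H = 1.644231 / 0.993007 = 1.655810.
Step 5: Under H0, H ~ chi^2(2); p-value = 0.436964.
Step 6: alpha = 0.1. fail to reject H0.

H = 1.6558, df = 2, p = 0.436964, fail to reject H0.


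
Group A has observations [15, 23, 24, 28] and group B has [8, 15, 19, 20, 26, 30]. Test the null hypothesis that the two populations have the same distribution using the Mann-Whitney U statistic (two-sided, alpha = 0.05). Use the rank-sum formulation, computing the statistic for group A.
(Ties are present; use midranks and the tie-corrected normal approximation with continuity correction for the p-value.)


Step 1: Combine and sort all 10 observations; assign midranks.
sorted (value, group): (8,Y), (15,X), (15,Y), (19,Y), (20,Y), (23,X), (24,X), (26,Y), (28,X), (30,Y)
ranks: 8->1, 15->2.5, 15->2.5, 19->4, 20->5, 23->6, 24->7, 26->8, 28->9, 30->10
Step 2: Rank sum for X: R1 = 2.5 + 6 + 7 + 9 = 24.5.
Step 3: U_X = R1 - n1(n1+1)/2 = 24.5 - 4*5/2 = 24.5 - 10 = 14.5.
       U_Y = n1*n2 - U_X = 24 - 14.5 = 9.5.
Step 4: Ties are present, so use the tie-corrected normal approximation (with continuity correction) for the p-value.
Step 5: p-value = 0.668870; compare to alpha = 0.05. fail to reject H0.

U_X = 14.5, p = 0.668870, fail to reject H0 at alpha = 0.05.


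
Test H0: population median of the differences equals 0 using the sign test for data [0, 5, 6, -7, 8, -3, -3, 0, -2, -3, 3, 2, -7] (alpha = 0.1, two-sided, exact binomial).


Step 1: Discard zero differences. Original n = 13; n_eff = number of nonzero differences = 11.
Nonzero differences (with sign): +5, +6, -7, +8, -3, -3, -2, -3, +3, +2, -7
Step 2: Count signs: positive = 5, negative = 6.
Step 3: Under H0: P(positive) = 0.5, so the number of positives S ~ Bin(11, 0.5).
Step 4: Two-sided exact p-value = sum of Bin(11,0.5) probabilities at or below the observed probability = 1.000000.
Step 5: alpha = 0.1. fail to reject H0.

n_eff = 11, pos = 5, neg = 6, p = 1.000000, fail to reject H0.


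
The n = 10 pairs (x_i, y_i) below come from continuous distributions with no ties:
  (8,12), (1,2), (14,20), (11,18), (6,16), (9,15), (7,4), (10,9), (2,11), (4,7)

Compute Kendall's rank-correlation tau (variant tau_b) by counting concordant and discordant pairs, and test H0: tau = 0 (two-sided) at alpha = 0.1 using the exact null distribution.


Step 1: Enumerate the 45 unordered pairs (i,j) with i<j and classify each by sign(x_j-x_i) * sign(y_j-y_i).
  (1,2):dx=-7,dy=-10->C; (1,3):dx=+6,dy=+8->C; (1,4):dx=+3,dy=+6->C; (1,5):dx=-2,dy=+4->D
  (1,6):dx=+1,dy=+3->C; (1,7):dx=-1,dy=-8->C; (1,8):dx=+2,dy=-3->D; (1,9):dx=-6,dy=-1->C
  (1,10):dx=-4,dy=-5->C; (2,3):dx=+13,dy=+18->C; (2,4):dx=+10,dy=+16->C; (2,5):dx=+5,dy=+14->C
  (2,6):dx=+8,dy=+13->C; (2,7):dx=+6,dy=+2->C; (2,8):dx=+9,dy=+7->C; (2,9):dx=+1,dy=+9->C
  (2,10):dx=+3,dy=+5->C; (3,4):dx=-3,dy=-2->C; (3,5):dx=-8,dy=-4->C; (3,6):dx=-5,dy=-5->C
  (3,7):dx=-7,dy=-16->C; (3,8):dx=-4,dy=-11->C; (3,9):dx=-12,dy=-9->C; (3,10):dx=-10,dy=-13->C
  (4,5):dx=-5,dy=-2->C; (4,6):dx=-2,dy=-3->C; (4,7):dx=-4,dy=-14->C; (4,8):dx=-1,dy=-9->C
  (4,9):dx=-9,dy=-7->C; (4,10):dx=-7,dy=-11->C; (5,6):dx=+3,dy=-1->D; (5,7):dx=+1,dy=-12->D
  (5,8):dx=+4,dy=-7->D; (5,9):dx=-4,dy=-5->C; (5,10):dx=-2,dy=-9->C; (6,7):dx=-2,dy=-11->C
  (6,8):dx=+1,dy=-6->D; (6,9):dx=-7,dy=-4->C; (6,10):dx=-5,dy=-8->C; (7,8):dx=+3,dy=+5->C
  (7,9):dx=-5,dy=+7->D; (7,10):dx=-3,dy=+3->D; (8,9):dx=-8,dy=+2->D; (8,10):dx=-6,dy=-2->C
  (9,10):dx=+2,dy=-4->D
Step 2: C = 35, D = 10, total pairs = 45.
Step 3: tau = (C - D)/(n(n-1)/2) = (35 - 10)/45 = 0.555556.
Step 4: Exact two-sided p-value (enumerate n! = 3628800 permutations of y under H0): p = 0.028609.
Step 5: alpha = 0.1. reject H0.

tau_b = 0.5556 (C=35, D=10), p = 0.028609, reject H0.


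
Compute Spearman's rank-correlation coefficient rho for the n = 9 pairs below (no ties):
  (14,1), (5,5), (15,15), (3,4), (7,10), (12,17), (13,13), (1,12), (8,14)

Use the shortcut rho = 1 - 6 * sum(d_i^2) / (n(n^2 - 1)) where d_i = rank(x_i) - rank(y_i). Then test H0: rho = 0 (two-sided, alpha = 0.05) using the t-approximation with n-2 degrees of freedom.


Step 1: Rank x and y separately (midranks; no ties here).
rank(x): 14->8, 5->3, 15->9, 3->2, 7->4, 12->6, 13->7, 1->1, 8->5
rank(y): 1->1, 5->3, 15->8, 4->2, 10->4, 17->9, 13->6, 12->5, 14->7
Step 2: d_i = R_x(i) - R_y(i); compute d_i^2.
  (8-1)^2=49, (3-3)^2=0, (9-8)^2=1, (2-2)^2=0, (4-4)^2=0, (6-9)^2=9, (7-6)^2=1, (1-5)^2=16, (5-7)^2=4
sum(d^2) = 80.
Step 3: rho = 1 - 6*80 / (9*(9^2 - 1)) = 1 - 480/720 = 0.333333.
Step 4: Under H0, t = rho * sqrt((n-2)/(1-rho^2)) = 0.9354 ~ t(7).
Step 5: Two-sided p-value from the t-distribution with 7 df = 0.380713.
Step 6: alpha = 0.05. fail to reject H0.

rho = 0.3333, p = 0.380713, fail to reject H0 at alpha = 0.05.


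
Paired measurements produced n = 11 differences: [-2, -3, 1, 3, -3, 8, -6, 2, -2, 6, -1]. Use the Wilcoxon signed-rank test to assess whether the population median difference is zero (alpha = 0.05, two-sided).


Step 1: Drop any zero differences (none here) and take |d_i|.
|d| = [2, 3, 1, 3, 3, 8, 6, 2, 2, 6, 1]
Step 2: Midrank |d_i| (ties get averaged ranks).
ranks: |2|->4, |3|->7, |1|->1.5, |3|->7, |3|->7, |8|->11, |6|->9.5, |2|->4, |2|->4, |6|->9.5, |1|->1.5
Step 3: Attach original signs; sum ranks with positive sign and with negative sign.
W+ = 1.5 + 7 + 11 + 4 + 9.5 = 33
W- = 4 + 7 + 7 + 9.5 + 4 + 1.5 = 33
(Check: W+ + W- = 66 should equal n(n+1)/2 = 66.)
Step 4: Test statistic W = min(W+, W-) = 33.
Step 5: Ties in |d|, so use the tie-corrected normal approximation.
        E[W] = n(n+1)/4 = 11*12/4 = 33.
        Tie groups: |d|=1 (t=2), |d|=2 (t=3), |d|=3 (t=3), |d|=6 (t=2); sum(t^3 - t) = 60.
        Var[W] = n(n+1)(2n+1)/24 - sum(t^3-t)/48 = 3036/24 - 60/48 = 125.25.
        z = (W - E[W]) / sqrt(Var[W]) = (33 - 33) / 11.1915 = 0.0000.
        Two-sided p = 2*Phi(z) = 1.000000.
Step 6: alpha = 0.05. fail to reject H0.

W+ = 33, W- = 33, W = min = 33, p = 1.000000, fail to reject H0.


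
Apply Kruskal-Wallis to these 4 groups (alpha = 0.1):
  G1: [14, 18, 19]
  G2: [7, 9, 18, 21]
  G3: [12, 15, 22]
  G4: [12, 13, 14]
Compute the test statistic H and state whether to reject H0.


Step 1: Combine all N = 13 observations and assign midranks.
sorted (value, group, rank): (7,G2,1), (9,G2,2), (12,G3,3.5), (12,G4,3.5), (13,G4,5), (14,G1,6.5), (14,G4,6.5), (15,G3,8), (18,G1,9.5), (18,G2,9.5), (19,G1,11), (21,G2,12), (22,G3,13)
Step 2: Sum ranks within each group.
R_1 = 27 (n_1 = 3)
R_2 = 24.5 (n_2 = 4)
R_3 = 24.5 (n_3 = 3)
R_4 = 15 (n_4 = 3)
Step 3: H = 12/(N(N+1)) * sum(R_i^2/n_i) - 3(N+1)
     = 12/(13*14) * (27^2/3 + 24.5^2/4 + 24.5^2/3 + 15^2/3) - 3*14
     = 0.065934 * 668.146 - 42
     = 2.053571.
Step 4: Ties present; correction factor C = 1 - 18/(13^3 - 13) = 0.991758. Corrected H = 2.053571 / 0.991758 = 2.070637.
Step 5: Under H0, H ~ chi^2(3); p-value = 0.557876.
Step 6: alpha = 0.1. fail to reject H0.

H = 2.0706, df = 3, p = 0.557876, fail to reject H0.


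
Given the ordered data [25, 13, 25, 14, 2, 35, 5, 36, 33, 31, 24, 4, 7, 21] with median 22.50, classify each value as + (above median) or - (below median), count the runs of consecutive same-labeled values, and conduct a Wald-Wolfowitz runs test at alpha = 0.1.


Step 1: Compute median = 22.50; label A = above, B = below.
Labels in order: ABABBABAAAABBB  (n_A = 7, n_B = 7)
Step 2: Count runs R = 8.
Step 3: Under H0 (random ordering), E[R] = 2*n_A*n_B/(n_A+n_B) + 1 = 2*7*7/14 + 1 = 8.0000.
        Var[R] = 2*n_A*n_B*(2*n_A*n_B - n_A - n_B) / ((n_A+n_B)^2 * (n_A+n_B-1)) = 8232/2548 = 3.2308.
        SD[R] = 1.7974.
Step 4: R = E[R], so z = 0 with no continuity correction.
Step 5: Two-sided p-value via normal approximation = 2*(1 - Phi(|z|)) = 1.000000.
Step 6: alpha = 0.1. fail to reject H0.

R = 8, z = 0.0000, p = 1.000000, fail to reject H0.


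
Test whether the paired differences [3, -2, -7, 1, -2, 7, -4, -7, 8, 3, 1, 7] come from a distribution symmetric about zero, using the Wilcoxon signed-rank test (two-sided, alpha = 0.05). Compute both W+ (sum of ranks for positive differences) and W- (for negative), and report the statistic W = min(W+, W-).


Step 1: Drop any zero differences (none here) and take |d_i|.
|d| = [3, 2, 7, 1, 2, 7, 4, 7, 8, 3, 1, 7]
Step 2: Midrank |d_i| (ties get averaged ranks).
ranks: |3|->5.5, |2|->3.5, |7|->9.5, |1|->1.5, |2|->3.5, |7|->9.5, |4|->7, |7|->9.5, |8|->12, |3|->5.5, |1|->1.5, |7|->9.5
Step 3: Attach original signs; sum ranks with positive sign and with negative sign.
W+ = 5.5 + 1.5 + 9.5 + 12 + 5.5 + 1.5 + 9.5 = 45
W- = 3.5 + 9.5 + 3.5 + 7 + 9.5 = 33
(Check: W+ + W- = 78 should equal n(n+1)/2 = 78.)
Step 4: Test statistic W = min(W+, W-) = 33.
Step 5: Ties in |d|, so use the tie-corrected normal approximation.
        E[W] = n(n+1)/4 = 12*13/4 = 39.
        Tie groups: |d|=1 (t=2), |d|=2 (t=2), |d|=3 (t=2), |d|=7 (t=4); sum(t^3 - t) = 78.
        Var[W] = n(n+1)(2n+1)/24 - sum(t^3-t)/48 = 3900/24 - 78/48 = 160.875.
        z = (W - E[W]) / sqrt(Var[W]) = (33 - 39) / 12.6837 = -0.4730.
        Two-sided p = 2*Phi(z) = 0.636178.
Step 6: alpha = 0.05. fail to reject H0.

W+ = 45, W- = 33, W = min = 33, p = 0.636178, fail to reject H0.


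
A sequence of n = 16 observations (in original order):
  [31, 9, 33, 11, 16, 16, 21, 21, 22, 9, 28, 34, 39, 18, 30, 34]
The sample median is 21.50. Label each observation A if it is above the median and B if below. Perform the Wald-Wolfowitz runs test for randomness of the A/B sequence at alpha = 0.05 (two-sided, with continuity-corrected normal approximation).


Step 1: Compute median = 21.50; label A = above, B = below.
Labels in order: ABABBBBBABAAABAA  (n_A = 8, n_B = 8)
Step 2: Count runs R = 9.
Step 3: Under H0 (random ordering), E[R] = 2*n_A*n_B/(n_A+n_B) + 1 = 2*8*8/16 + 1 = 9.0000.
        Var[R] = 2*n_A*n_B*(2*n_A*n_B - n_A - n_B) / ((n_A+n_B)^2 * (n_A+n_B-1)) = 14336/3840 = 3.7333.
        SD[R] = 1.9322.
Step 4: R = E[R], so z = 0 with no continuity correction.
Step 5: Two-sided p-value via normal approximation = 2*(1 - Phi(|z|)) = 1.000000.
Step 6: alpha = 0.05. fail to reject H0.

R = 9, z = 0.0000, p = 1.000000, fail to reject H0.


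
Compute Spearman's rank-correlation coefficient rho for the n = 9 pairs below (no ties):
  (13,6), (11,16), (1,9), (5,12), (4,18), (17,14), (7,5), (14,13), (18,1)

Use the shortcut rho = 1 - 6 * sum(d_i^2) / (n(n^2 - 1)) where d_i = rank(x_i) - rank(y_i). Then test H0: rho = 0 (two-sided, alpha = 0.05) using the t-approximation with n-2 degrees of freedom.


Step 1: Rank x and y separately (midranks; no ties here).
rank(x): 13->6, 11->5, 1->1, 5->3, 4->2, 17->8, 7->4, 14->7, 18->9
rank(y): 6->3, 16->8, 9->4, 12->5, 18->9, 14->7, 5->2, 13->6, 1->1
Step 2: d_i = R_x(i) - R_y(i); compute d_i^2.
  (6-3)^2=9, (5-8)^2=9, (1-4)^2=9, (3-5)^2=4, (2-9)^2=49, (8-7)^2=1, (4-2)^2=4, (7-6)^2=1, (9-1)^2=64
sum(d^2) = 150.
Step 3: rho = 1 - 6*150 / (9*(9^2 - 1)) = 1 - 900/720 = -0.250000.
Step 4: Under H0, t = rho * sqrt((n-2)/(1-rho^2)) = -0.6831 ~ t(7).
Step 5: Two-sided p-value from the t-distribution with 7 df = 0.516490.
Step 6: alpha = 0.05. fail to reject H0.

rho = -0.2500, p = 0.516490, fail to reject H0 at alpha = 0.05.


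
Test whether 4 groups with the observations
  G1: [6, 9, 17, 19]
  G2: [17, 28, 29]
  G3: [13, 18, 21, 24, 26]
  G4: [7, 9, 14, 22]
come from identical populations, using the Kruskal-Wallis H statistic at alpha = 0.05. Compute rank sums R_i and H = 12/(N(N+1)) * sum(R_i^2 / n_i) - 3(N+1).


Step 1: Combine all N = 16 observations and assign midranks.
sorted (value, group, rank): (6,G1,1), (7,G4,2), (9,G1,3.5), (9,G4,3.5), (13,G3,5), (14,G4,6), (17,G1,7.5), (17,G2,7.5), (18,G3,9), (19,G1,10), (21,G3,11), (22,G4,12), (24,G3,13), (26,G3,14), (28,G2,15), (29,G2,16)
Step 2: Sum ranks within each group.
R_1 = 22 (n_1 = 4)
R_2 = 38.5 (n_2 = 3)
R_3 = 52 (n_3 = 5)
R_4 = 23.5 (n_4 = 4)
Step 3: H = 12/(N(N+1)) * sum(R_i^2/n_i) - 3(N+1)
     = 12/(16*17) * (22^2/4 + 38.5^2/3 + 52^2/5 + 23.5^2/4) - 3*17
     = 0.044118 * 1293.95 - 51
     = 6.085846.
Step 4: Ties present; correction factor C = 1 - 12/(16^3 - 16) = 0.997059. Corrected H = 6.085846 / 0.997059 = 6.103798.
Step 5: Under H0, H ~ chi^2(3); p-value = 0.106668.
Step 6: alpha = 0.05. fail to reject H0.

H = 6.1038, df = 3, p = 0.106668, fail to reject H0.


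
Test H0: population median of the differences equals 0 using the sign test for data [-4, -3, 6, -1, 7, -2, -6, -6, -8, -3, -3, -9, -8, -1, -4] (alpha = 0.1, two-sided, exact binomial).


Step 1: Discard zero differences. Original n = 15; n_eff = number of nonzero differences = 15.
Nonzero differences (with sign): -4, -3, +6, -1, +7, -2, -6, -6, -8, -3, -3, -9, -8, -1, -4
Step 2: Count signs: positive = 2, negative = 13.
Step 3: Under H0: P(positive) = 0.5, so the number of positives S ~ Bin(15, 0.5).
Step 4: Two-sided exact p-value = sum of Bin(15,0.5) probabilities at or below the observed probability = 0.007385.
Step 5: alpha = 0.1. reject H0.

n_eff = 15, pos = 2, neg = 13, p = 0.007385, reject H0.


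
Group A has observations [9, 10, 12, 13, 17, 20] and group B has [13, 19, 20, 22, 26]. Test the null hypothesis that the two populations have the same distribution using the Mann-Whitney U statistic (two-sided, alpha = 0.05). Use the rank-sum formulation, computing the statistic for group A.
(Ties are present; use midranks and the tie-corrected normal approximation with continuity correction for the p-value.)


Step 1: Combine and sort all 11 observations; assign midranks.
sorted (value, group): (9,X), (10,X), (12,X), (13,X), (13,Y), (17,X), (19,Y), (20,X), (20,Y), (22,Y), (26,Y)
ranks: 9->1, 10->2, 12->3, 13->4.5, 13->4.5, 17->6, 19->7, 20->8.5, 20->8.5, 22->10, 26->11
Step 2: Rank sum for X: R1 = 1 + 2 + 3 + 4.5 + 6 + 8.5 = 25.
Step 3: U_X = R1 - n1(n1+1)/2 = 25 - 6*7/2 = 25 - 21 = 4.
       U_Y = n1*n2 - U_X = 30 - 4 = 26.
Step 4: Ties are present, so use the tie-corrected normal approximation (with continuity correction) for the p-value.
Step 5: p-value = 0.054129; compare to alpha = 0.05. fail to reject H0.

U_X = 4, p = 0.054129, fail to reject H0 at alpha = 0.05.


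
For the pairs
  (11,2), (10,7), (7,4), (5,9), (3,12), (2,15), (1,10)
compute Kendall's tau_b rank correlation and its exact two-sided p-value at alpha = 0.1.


Step 1: Enumerate the 21 unordered pairs (i,j) with i<j and classify each by sign(x_j-x_i) * sign(y_j-y_i).
  (1,2):dx=-1,dy=+5->D; (1,3):dx=-4,dy=+2->D; (1,4):dx=-6,dy=+7->D; (1,5):dx=-8,dy=+10->D
  (1,6):dx=-9,dy=+13->D; (1,7):dx=-10,dy=+8->D; (2,3):dx=-3,dy=-3->C; (2,4):dx=-5,dy=+2->D
  (2,5):dx=-7,dy=+5->D; (2,6):dx=-8,dy=+8->D; (2,7):dx=-9,dy=+3->D; (3,4):dx=-2,dy=+5->D
  (3,5):dx=-4,dy=+8->D; (3,6):dx=-5,dy=+11->D; (3,7):dx=-6,dy=+6->D; (4,5):dx=-2,dy=+3->D
  (4,6):dx=-3,dy=+6->D; (4,7):dx=-4,dy=+1->D; (5,6):dx=-1,dy=+3->D; (5,7):dx=-2,dy=-2->C
  (6,7):dx=-1,dy=-5->C
Step 2: C = 3, D = 18, total pairs = 21.
Step 3: tau = (C - D)/(n(n-1)/2) = (3 - 18)/21 = -0.714286.
Step 4: Exact two-sided p-value (enumerate n! = 5040 permutations of y under H0): p = 0.030159.
Step 5: alpha = 0.1. reject H0.

tau_b = -0.7143 (C=3, D=18), p = 0.030159, reject H0.


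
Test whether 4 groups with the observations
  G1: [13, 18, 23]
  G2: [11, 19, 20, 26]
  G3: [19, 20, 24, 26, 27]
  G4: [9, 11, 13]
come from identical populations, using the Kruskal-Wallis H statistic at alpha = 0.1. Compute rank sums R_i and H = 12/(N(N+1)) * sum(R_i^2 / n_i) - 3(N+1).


Step 1: Combine all N = 15 observations and assign midranks.
sorted (value, group, rank): (9,G4,1), (11,G2,2.5), (11,G4,2.5), (13,G1,4.5), (13,G4,4.5), (18,G1,6), (19,G2,7.5), (19,G3,7.5), (20,G2,9.5), (20,G3,9.5), (23,G1,11), (24,G3,12), (26,G2,13.5), (26,G3,13.5), (27,G3,15)
Step 2: Sum ranks within each group.
R_1 = 21.5 (n_1 = 3)
R_2 = 33 (n_2 = 4)
R_3 = 57.5 (n_3 = 5)
R_4 = 8 (n_4 = 3)
Step 3: H = 12/(N(N+1)) * sum(R_i^2/n_i) - 3(N+1)
     = 12/(15*16) * (21.5^2/3 + 33^2/4 + 57.5^2/5 + 8^2/3) - 3*16
     = 0.050000 * 1108.92 - 48
     = 7.445833.
Step 4: Ties present; correction factor C = 1 - 30/(15^3 - 15) = 0.991071. Corrected H = 7.445833 / 0.991071 = 7.512913.
Step 5: Under H0, H ~ chi^2(3); p-value = 0.057228.
Step 6: alpha = 0.1. reject H0.

H = 7.5129, df = 3, p = 0.057228, reject H0.
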